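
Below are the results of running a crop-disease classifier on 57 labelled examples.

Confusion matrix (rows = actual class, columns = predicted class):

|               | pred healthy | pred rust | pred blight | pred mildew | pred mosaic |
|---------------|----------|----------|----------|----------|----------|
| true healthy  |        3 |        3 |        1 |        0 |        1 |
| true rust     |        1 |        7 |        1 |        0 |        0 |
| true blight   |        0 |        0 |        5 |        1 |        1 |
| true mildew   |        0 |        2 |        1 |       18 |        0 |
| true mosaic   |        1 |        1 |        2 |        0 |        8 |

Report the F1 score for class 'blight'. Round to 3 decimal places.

Treat 'blight' as positive and all other classes as negative.
F1 score = 2·TP/(2·TP+FP+FN).
blight: TP=5, FP=1+1+1+2=5, FN=0+0+1+1=2 → 10/17 = 0.5882

0.588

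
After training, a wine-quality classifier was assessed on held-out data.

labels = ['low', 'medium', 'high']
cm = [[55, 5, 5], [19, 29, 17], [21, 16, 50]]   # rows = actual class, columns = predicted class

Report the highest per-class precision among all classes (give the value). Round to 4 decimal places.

0.6944

Per-class precision (TP/(TP+FP)):
  low: TP=55, FP=19+21=40 → 55/95 = 0.57895
  medium: TP=29, FP=5+16=21 → 29/50 = 0.58000
  high: TP=50, FP=5+17=22 → 50/72 = 0.69444
Highest is class 'high' with precision = 0.6944.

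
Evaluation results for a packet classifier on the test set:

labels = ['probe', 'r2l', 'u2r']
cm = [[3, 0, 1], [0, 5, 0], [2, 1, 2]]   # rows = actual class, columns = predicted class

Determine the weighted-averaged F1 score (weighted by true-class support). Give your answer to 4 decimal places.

Per-class F1 score (2·TP/(2·TP+FP+FN)):
  probe: TP=3, FP=0+2=2, FN=0+1=1 → 6/9 = 0.66667
  r2l: TP=5, FP=0+1=1, FN=0+0=0 → 10/11 = 0.90909
  u2r: TP=2, FP=1+0=1, FN=2+1=3 → 4/8 = 0.50000
Weighted-F1 score = Σ (supportᵢ/N)·F1 scoreᵢ with N=14: (4/14)·0.66667 + (5/14)·0.90909 + (5/14)·0.50000 = 0.6937

0.6937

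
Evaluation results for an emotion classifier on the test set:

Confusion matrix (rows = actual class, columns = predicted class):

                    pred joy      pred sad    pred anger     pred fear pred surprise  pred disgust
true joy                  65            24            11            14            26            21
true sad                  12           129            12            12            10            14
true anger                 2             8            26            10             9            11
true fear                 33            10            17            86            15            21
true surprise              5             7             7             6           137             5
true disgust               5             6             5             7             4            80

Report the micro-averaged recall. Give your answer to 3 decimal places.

Micro-averaging pools counts across classes: ΣTP=523, ΣFP=349, ΣFN=349.
Micro-recall = TP/(TP+FN) on pooled counts = 0.600 (equals overall accuracy in single-label multiclass).

0.600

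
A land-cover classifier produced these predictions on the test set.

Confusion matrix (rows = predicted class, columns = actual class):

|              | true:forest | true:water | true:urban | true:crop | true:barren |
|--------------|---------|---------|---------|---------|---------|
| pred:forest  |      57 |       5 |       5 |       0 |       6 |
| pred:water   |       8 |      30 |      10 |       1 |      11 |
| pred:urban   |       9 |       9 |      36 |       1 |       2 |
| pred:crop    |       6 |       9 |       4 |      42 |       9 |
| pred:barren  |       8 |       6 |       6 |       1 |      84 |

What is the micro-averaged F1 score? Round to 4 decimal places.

Micro-averaging pools counts across classes: ΣTP=249, ΣFP=116, ΣFN=116.
Micro-F1 score = 2·TP/(2·TP+FP+FN) on pooled counts = 0.6822 (equals overall accuracy in single-label multiclass).

0.6822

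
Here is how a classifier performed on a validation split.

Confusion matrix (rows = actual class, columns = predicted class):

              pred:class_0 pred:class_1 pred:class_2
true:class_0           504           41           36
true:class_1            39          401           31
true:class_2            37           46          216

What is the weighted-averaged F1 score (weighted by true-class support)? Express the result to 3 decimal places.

Per-class F1 score (2·TP/(2·TP+FP+FN)):
  class_0: TP=504, FP=39+37=76, FN=41+36=77 → 1008/1161 = 0.8682
  class_1: TP=401, FP=41+46=87, FN=39+31=70 → 802/959 = 0.8363
  class_2: TP=216, FP=36+31=67, FN=37+46=83 → 432/582 = 0.7423
Weighted-F1 score = Σ (supportᵢ/N)·F1 scoreᵢ with N=1351: (581/1351)·0.8682 + (471/1351)·0.8363 + (299/1351)·0.7423 = 0.829

0.829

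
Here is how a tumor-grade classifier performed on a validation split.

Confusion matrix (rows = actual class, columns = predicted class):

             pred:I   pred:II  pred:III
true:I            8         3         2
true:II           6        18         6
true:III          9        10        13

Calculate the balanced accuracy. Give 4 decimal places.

0.5405

Balanced accuracy = mean of per-class recall.
  I: recall = 8/13 = 0.61538
  II: recall = 18/30 = 0.60000
  III: recall = 13/32 = 0.40625
Mean = (0.61538 + 0.60000 + 0.40625) / 3 = 0.5405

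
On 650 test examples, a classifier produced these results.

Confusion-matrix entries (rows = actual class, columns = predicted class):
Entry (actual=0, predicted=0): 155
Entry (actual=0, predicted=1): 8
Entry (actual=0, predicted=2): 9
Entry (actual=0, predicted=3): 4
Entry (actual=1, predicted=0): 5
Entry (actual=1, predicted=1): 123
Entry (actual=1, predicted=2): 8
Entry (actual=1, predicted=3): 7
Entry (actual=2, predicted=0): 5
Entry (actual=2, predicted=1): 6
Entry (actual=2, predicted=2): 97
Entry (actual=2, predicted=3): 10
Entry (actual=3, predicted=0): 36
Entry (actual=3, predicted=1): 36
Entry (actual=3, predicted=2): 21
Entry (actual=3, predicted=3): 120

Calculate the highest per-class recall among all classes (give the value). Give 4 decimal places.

Per-class recall (TP/(TP+FN)):
  0: TP=155, FN=8+9+4=21 → 155/176 = 0.88068
  1: TP=123, FN=5+8+7=20 → 123/143 = 0.86014
  2: TP=97, FN=5+6+10=21 → 97/118 = 0.82203
  3: TP=120, FN=36+36+21=93 → 120/213 = 0.56338
Highest is class '0' with recall = 0.8807.

0.8807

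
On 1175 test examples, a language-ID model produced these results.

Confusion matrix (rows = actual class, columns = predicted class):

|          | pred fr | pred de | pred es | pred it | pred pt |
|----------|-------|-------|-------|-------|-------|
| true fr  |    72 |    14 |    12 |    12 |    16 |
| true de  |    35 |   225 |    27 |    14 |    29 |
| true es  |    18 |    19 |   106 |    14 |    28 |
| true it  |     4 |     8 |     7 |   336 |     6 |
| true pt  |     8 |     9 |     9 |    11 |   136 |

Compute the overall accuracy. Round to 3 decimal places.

0.745

Accuracy = trace / total = (72+225+106+336+136=875) / 1175 = 875/1175 = 0.745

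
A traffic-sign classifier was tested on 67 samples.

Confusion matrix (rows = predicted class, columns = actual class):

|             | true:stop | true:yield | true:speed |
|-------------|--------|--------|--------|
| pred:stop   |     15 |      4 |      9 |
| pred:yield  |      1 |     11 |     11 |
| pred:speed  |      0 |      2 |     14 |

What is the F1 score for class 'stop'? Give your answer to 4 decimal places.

0.6818

Take TP from the diagonal, FP from the rest of the 'stop' prediction marginal, FN from the rest of the 'stop' actual marginal.
F1 score = 2·TP/(2·TP+FP+FN).
stop: TP=15, FP=4+9=13, FN=1+0=1 → 30/44 = 0.68182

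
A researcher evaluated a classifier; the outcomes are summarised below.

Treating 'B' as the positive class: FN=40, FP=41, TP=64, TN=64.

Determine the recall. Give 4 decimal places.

Recall = TP/(TP+FN) = 64/(64+40) = 64/104 = 0.6154

0.6154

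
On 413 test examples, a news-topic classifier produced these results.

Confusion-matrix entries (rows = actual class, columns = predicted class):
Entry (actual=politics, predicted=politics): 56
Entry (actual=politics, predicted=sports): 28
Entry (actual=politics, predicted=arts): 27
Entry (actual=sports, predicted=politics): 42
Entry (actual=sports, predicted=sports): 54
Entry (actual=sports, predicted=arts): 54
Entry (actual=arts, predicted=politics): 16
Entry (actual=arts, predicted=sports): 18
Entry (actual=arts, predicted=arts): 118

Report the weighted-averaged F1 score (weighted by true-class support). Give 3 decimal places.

0.538

Per-class F1 score (2·TP/(2·TP+FP+FN)):
  politics: TP=56, FP=42+16=58, FN=28+27=55 → 112/225 = 0.4978
  sports: TP=54, FP=28+18=46, FN=42+54=96 → 108/250 = 0.4320
  arts: TP=118, FP=27+54=81, FN=16+18=34 → 236/351 = 0.6724
Weighted-F1 score = Σ (supportᵢ/N)·F1 scoreᵢ with N=413: (111/413)·0.4978 + (150/413)·0.4320 + (152/413)·0.6724 = 0.538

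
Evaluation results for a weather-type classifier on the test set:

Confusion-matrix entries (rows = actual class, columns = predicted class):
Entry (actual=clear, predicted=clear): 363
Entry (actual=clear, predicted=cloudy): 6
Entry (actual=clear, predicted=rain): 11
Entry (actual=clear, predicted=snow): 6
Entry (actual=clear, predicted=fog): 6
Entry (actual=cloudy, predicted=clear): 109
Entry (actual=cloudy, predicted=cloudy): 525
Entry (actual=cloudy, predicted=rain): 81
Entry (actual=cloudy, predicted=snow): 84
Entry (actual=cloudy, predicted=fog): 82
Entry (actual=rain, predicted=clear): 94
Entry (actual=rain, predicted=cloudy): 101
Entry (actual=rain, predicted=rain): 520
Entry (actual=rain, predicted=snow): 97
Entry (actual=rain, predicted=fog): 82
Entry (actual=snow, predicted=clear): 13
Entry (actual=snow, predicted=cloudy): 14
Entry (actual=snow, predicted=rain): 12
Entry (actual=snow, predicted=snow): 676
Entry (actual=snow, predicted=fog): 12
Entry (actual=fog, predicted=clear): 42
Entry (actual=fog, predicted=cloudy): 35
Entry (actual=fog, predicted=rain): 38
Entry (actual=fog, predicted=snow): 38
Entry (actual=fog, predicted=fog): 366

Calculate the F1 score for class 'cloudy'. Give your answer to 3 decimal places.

0.672

One-vs-rest for 'cloudy': TP = diagonal; FP = other classes predicted 'cloudy'; FN = 'cloudy' predicted as other.
F1 score = 2·TP/(2·TP+FP+FN).
cloudy: TP=525, FP=6+101+14+35=156, FN=109+81+84+82=356 → 1050/1562 = 0.6722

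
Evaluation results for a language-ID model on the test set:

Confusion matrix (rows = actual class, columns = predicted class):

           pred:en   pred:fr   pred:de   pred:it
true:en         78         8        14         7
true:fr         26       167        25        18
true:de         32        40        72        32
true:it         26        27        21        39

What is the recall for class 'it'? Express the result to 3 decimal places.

Take TP from the diagonal, FP from the rest of the 'it' prediction marginal, FN from the rest of the 'it' actual marginal.
recall = TP/(TP+FN).
it: TP=39, FN=26+27+21=74 → 39/113 = 0.3451

0.345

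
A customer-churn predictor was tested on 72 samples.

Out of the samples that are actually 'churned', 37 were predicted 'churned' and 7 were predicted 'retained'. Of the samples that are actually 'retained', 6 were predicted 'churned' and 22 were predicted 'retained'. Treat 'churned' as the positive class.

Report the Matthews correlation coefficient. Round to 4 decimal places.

0.6228

MCC = (TP·TN − FP·FN) / √((TP+FP)(TP+FN)(TN+FP)(TN+FN))
Numerator = 37·22 − 6·7 = 772
Denominator = √(43·44·28·29) = √1536304 = 1239.4773
MCC = 772 / 1239.4773 = 0.6228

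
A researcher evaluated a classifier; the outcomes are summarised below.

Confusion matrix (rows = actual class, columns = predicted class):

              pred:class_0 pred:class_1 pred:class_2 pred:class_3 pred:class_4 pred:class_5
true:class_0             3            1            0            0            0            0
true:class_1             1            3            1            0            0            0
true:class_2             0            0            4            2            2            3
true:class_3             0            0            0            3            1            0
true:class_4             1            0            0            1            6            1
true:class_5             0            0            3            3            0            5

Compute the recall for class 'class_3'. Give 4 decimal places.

Treat 'class_3' as positive and all other classes as negative.
recall = TP/(TP+FN).
class_3: TP=3, FN=0+0+0+1+0=1 → 3/4 = 0.75000

0.7500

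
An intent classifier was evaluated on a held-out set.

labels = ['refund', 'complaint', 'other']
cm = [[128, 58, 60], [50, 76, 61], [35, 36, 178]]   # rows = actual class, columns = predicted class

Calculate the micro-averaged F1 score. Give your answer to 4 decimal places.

Micro-averaging pools counts across classes: ΣTP=382, ΣFP=300, ΣFN=300.
Micro-F1 score = 2·TP/(2·TP+FP+FN) on pooled counts = 0.5601 (equals overall accuracy in single-label multiclass).

0.5601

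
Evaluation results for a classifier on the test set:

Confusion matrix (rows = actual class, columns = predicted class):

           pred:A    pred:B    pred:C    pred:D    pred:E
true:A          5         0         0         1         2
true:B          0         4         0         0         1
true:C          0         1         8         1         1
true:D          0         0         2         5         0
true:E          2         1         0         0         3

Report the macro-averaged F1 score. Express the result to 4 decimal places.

0.6663

Per-class F1 score (2·TP/(2·TP+FP+FN)):
  A: TP=5, FP=0+0+0+2=2, FN=0+0+1+2=3 → 10/15 = 0.66667
  B: TP=4, FP=0+1+0+1=2, FN=0+0+0+1=1 → 8/11 = 0.72727
  C: TP=8, FP=0+0+2+0=2, FN=0+1+1+1=3 → 16/21 = 0.76190
  D: TP=5, FP=1+0+1+0=2, FN=0+0+2+0=2 → 10/14 = 0.71429
  E: TP=3, FP=2+1+1+0=4, FN=2+1+0+0=3 → 6/13 = 0.46154
Macro-F1 score = mean = (0.66667 + 0.72727 + 0.76190 + 0.71429 + 0.46154) / 5 = 0.6663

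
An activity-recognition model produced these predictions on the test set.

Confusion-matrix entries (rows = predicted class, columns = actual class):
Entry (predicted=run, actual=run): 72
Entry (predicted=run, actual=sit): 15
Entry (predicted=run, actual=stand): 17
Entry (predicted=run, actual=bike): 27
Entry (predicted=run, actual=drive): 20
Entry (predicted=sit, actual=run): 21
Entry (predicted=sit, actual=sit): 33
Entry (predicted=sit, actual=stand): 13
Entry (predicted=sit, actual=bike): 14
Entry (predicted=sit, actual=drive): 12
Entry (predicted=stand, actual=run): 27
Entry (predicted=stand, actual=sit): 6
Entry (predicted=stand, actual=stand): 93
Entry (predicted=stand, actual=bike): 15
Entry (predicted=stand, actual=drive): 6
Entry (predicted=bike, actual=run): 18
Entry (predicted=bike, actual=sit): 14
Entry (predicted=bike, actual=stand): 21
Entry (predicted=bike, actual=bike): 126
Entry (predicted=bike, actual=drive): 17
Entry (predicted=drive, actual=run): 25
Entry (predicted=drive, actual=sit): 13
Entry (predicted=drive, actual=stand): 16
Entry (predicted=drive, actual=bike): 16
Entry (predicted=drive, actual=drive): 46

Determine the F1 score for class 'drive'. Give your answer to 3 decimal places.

0.424

Treat 'drive' as positive and all other classes as negative.
F1 score = 2·TP/(2·TP+FP+FN).
drive: TP=46, FP=25+13+16+16=70, FN=20+12+6+17=55 → 92/217 = 0.4240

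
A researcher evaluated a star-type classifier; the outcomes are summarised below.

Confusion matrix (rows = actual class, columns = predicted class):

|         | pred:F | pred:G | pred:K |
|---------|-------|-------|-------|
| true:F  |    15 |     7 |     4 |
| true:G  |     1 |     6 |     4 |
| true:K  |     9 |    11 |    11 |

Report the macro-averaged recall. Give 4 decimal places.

0.4924

Per-class recall (TP/(TP+FN)):
  F: TP=15, FN=7+4=11 → 15/26 = 0.57692
  G: TP=6, FN=1+4=5 → 6/11 = 0.54545
  K: TP=11, FN=9+11=20 → 11/31 = 0.35484
Macro-recall = mean = (0.57692 + 0.54545 + 0.35484) / 3 = 0.4924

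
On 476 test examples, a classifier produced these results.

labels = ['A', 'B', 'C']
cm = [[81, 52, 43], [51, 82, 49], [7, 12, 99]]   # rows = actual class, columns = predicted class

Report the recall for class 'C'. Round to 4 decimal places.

recall = TP/(TP+FN).
C: TP=99, FN=7+12=19 → 99/118 = 0.83898

0.8390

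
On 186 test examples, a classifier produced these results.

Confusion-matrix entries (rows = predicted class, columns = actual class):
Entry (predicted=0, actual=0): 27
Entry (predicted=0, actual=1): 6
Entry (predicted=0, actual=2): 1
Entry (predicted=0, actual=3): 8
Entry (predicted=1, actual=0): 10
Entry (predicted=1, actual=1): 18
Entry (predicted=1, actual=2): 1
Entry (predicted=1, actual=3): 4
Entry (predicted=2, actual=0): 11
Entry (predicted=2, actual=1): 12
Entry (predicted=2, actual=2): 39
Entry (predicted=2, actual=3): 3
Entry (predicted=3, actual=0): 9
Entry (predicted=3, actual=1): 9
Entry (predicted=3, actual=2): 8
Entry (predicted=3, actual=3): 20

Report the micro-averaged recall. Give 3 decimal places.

0.559

Micro-averaging pools counts across classes: ΣTP=104, ΣFP=82, ΣFN=82.
Micro-recall = TP/(TP+FN) on pooled counts = 0.559 (equals overall accuracy in single-label multiclass).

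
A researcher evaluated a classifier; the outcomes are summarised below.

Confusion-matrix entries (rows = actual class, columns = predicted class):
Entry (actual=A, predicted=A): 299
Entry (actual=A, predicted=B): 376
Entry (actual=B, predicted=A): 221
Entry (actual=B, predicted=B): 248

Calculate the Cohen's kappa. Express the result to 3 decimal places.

-0.027

Observed agreement pₒ = trace/N = 547/1144 = 0.4781
Expected agreement pₑ = Σ (rowᵢ·colᵢ)/N² = (675·520 + 469·624)/1144² = 0.4918
κ = (pₒ − pₑ)/(1 − pₑ) = (0.4781 − 0.4918)/(1 − 0.4918) = -0.027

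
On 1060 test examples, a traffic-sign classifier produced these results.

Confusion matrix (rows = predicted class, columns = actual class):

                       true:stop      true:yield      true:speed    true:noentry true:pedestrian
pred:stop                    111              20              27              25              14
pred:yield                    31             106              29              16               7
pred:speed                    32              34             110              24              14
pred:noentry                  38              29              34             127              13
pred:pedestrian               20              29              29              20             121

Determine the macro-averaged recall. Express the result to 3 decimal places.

Per-class recall (TP/(TP+FN)):
  stop: TP=111, FN=31+32+38+20=121 → 111/232 = 0.4784
  yield: TP=106, FN=20+34+29+29=112 → 106/218 = 0.4862
  speed: TP=110, FN=27+29+34+29=119 → 110/229 = 0.4803
  noentry: TP=127, FN=25+16+24+20=85 → 127/212 = 0.5991
  pedestrian: TP=121, FN=14+7+14+13=48 → 121/169 = 0.7160
Macro-recall = mean = (0.4784 + 0.4862 + 0.4803 + 0.5991 + 0.7160) / 5 = 0.552

0.552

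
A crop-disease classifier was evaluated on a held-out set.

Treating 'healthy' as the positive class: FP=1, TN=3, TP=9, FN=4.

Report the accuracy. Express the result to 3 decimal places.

0.706

Accuracy = (TP+TN)/N = (9+3)/17 = 0.706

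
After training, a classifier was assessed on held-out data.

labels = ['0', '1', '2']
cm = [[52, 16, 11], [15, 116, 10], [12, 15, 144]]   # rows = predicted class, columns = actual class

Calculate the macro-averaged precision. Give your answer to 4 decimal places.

Per-class precision (TP/(TP+FP)):
  0: TP=52, FP=16+11=27 → 52/79 = 0.65823
  1: TP=116, FP=15+10=25 → 116/141 = 0.82270
  2: TP=144, FP=12+15=27 → 144/171 = 0.84211
Macro-precision = mean = (0.65823 + 0.82270 + 0.84211) / 3 = 0.7743

0.7743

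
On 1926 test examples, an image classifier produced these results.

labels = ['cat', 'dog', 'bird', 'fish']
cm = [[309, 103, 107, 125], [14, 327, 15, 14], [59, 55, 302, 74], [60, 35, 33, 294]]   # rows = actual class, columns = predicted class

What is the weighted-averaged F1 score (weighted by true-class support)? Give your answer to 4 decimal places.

Per-class F1 score (2·TP/(2·TP+FP+FN)):
  cat: TP=309, FP=14+59+60=133, FN=103+107+125=335 → 618/1086 = 0.56906
  dog: TP=327, FP=103+55+35=193, FN=14+15+14=43 → 654/890 = 0.73483
  bird: TP=302, FP=107+15+33=155, FN=59+55+74=188 → 604/947 = 0.63780
  fish: TP=294, FP=125+14+74=213, FN=60+35+33=128 → 588/929 = 0.63294
Weighted-F1 score = Σ (supportᵢ/N)·F1 scoreᵢ with N=1926: (644/1926)·0.56906 + (370/1926)·0.73483 + (490/1926)·0.63780 + (422/1926)·0.63294 = 0.6324

0.6324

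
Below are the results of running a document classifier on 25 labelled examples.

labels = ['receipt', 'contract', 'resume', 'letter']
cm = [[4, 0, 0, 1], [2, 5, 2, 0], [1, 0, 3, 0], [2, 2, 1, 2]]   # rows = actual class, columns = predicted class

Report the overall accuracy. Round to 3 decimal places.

0.560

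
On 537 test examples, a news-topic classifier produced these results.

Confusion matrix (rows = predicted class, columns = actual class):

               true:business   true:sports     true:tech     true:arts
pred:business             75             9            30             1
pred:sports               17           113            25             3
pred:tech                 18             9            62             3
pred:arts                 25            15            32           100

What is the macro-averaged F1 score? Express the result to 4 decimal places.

Per-class F1 score (2·TP/(2·TP+FP+FN)):
  business: TP=75, FP=9+30+1=40, FN=17+18+25=60 → 150/250 = 0.60000
  sports: TP=113, FP=17+25+3=45, FN=9+9+15=33 → 226/304 = 0.74342
  tech: TP=62, FP=18+9+3=30, FN=30+25+32=87 → 124/241 = 0.51452
  arts: TP=100, FP=25+15+32=72, FN=1+3+3=7 → 200/279 = 0.71685
Macro-F1 score = mean = (0.60000 + 0.74342 + 0.51452 + 0.71685) / 4 = 0.6437

0.6437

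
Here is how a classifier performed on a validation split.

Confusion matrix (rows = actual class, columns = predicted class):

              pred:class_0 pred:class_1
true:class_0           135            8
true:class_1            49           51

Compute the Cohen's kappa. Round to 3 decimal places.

0.484

Observed agreement pₒ = trace/N = 186/243 = 0.7654
Expected agreement pₑ = Σ (rowᵢ·colᵢ)/N² = (143·184 + 100·59)/243² = 0.5455
κ = (pₒ − pₑ)/(1 − pₑ) = (0.7654 − 0.5455)/(1 − 0.5455) = 0.484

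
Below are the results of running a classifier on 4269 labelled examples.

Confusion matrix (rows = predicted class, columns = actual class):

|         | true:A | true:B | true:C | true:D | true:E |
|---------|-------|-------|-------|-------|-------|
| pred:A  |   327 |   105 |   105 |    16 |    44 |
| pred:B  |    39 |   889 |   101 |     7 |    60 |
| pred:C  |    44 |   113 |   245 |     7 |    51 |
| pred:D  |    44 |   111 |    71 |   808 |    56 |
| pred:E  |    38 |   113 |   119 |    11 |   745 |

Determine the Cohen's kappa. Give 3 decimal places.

Observed agreement pₒ = trace/N = 3014/4269 = 0.7060
Expected agreement pₑ = Σ (rowᵢ·colᵢ)/N² = (492·597 + 1331·1096 + 641·460 + 849·1090 + 956·1026)/4269² = 0.2169
κ = (pₒ − pₑ)/(1 − pₑ) = (0.7060 − 0.2169)/(1 − 0.2169) = 0.625

0.625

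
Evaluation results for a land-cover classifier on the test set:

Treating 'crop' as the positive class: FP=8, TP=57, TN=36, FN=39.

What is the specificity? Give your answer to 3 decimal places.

Specificity = TN/(TN+FP) = 36/(36+8) = 0.818

0.818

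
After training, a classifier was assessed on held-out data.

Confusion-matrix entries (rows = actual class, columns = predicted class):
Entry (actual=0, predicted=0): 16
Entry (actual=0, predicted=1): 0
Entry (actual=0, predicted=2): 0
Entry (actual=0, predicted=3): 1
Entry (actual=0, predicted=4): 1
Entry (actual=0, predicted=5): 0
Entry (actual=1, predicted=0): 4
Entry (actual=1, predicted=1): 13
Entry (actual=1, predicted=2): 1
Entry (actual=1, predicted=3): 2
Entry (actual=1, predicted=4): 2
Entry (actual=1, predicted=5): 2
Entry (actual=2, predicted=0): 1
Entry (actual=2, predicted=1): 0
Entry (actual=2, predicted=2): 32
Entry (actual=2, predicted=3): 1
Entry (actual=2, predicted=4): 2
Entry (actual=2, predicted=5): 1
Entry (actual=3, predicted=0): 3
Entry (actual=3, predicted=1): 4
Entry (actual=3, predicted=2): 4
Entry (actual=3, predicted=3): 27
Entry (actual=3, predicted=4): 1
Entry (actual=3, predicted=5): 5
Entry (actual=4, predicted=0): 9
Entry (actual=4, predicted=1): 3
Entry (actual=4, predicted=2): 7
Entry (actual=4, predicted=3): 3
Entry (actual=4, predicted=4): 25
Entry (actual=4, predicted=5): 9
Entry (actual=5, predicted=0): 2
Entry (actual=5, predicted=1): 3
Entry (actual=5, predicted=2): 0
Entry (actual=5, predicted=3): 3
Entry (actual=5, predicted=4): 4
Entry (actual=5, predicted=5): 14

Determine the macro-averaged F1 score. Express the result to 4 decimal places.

Per-class F1 score (2·TP/(2·TP+FP+FN)):
  0: TP=16, FP=4+1+3+9+2=19, FN=0+0+1+1+0=2 → 32/53 = 0.60377
  1: TP=13, FP=0+0+4+3+3=10, FN=4+1+2+2+2=11 → 26/47 = 0.55319
  2: TP=32, FP=0+1+4+7+0=12, FN=1+0+1+2+1=5 → 64/81 = 0.79012
  3: TP=27, FP=1+2+1+3+3=10, FN=3+4+4+1+5=17 → 54/81 = 0.66667
  4: TP=25, FP=1+2+2+1+4=10, FN=9+3+7+3+9=31 → 50/91 = 0.54945
  5: TP=14, FP=0+2+1+5+9=17, FN=2+3+0+3+4=12 → 28/57 = 0.49123
Macro-F1 score = mean = (0.60377 + 0.55319 + 0.79012 + 0.66667 + 0.54945 + 0.49123) / 6 = 0.6091

0.6091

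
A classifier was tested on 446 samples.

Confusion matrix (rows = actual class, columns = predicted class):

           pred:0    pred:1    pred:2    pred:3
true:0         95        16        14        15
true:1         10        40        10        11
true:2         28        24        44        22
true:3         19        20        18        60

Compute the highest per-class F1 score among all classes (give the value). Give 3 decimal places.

Per-class F1 score (2·TP/(2·TP+FP+FN)):
  0: TP=95, FP=10+28+19=57, FN=16+14+15=45 → 190/292 = 0.6507
  1: TP=40, FP=16+24+20=60, FN=10+10+11=31 → 80/171 = 0.4678
  2: TP=44, FP=14+10+18=42, FN=28+24+22=74 → 88/204 = 0.4314
  3: TP=60, FP=15+11+22=48, FN=19+20+18=57 → 120/225 = 0.5333
Highest is class '0' with F1 score = 0.651.

0.651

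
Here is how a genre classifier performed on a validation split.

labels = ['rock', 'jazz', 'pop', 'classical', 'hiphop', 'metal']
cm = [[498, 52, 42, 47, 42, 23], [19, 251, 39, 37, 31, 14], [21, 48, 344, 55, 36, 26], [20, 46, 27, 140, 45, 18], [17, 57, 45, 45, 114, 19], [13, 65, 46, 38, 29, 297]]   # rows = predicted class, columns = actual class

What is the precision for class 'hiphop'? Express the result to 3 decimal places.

Treat 'hiphop' as positive and all other classes as negative.
precision = TP/(TP+FP).
hiphop: TP=114, FP=17+57+45+45+19=183 → 114/297 = 0.3838

0.384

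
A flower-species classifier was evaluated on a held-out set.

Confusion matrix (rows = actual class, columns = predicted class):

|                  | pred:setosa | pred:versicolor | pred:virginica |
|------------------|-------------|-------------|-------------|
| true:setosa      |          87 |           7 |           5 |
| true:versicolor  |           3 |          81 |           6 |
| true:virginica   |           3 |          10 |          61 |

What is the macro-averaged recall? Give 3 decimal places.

0.868

Per-class recall (TP/(TP+FN)):
  setosa: TP=87, FN=7+5=12 → 87/99 = 0.8788
  versicolor: TP=81, FN=3+6=9 → 81/90 = 0.9000
  virginica: TP=61, FN=3+10=13 → 61/74 = 0.8243
Macro-recall = mean = (0.8788 + 0.9000 + 0.8243) / 3 = 0.868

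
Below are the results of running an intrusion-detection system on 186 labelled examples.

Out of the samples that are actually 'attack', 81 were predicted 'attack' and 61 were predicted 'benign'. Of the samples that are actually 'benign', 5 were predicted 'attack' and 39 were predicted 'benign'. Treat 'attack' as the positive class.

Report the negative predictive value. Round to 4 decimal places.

NPV = TN/(TN+FN) = 39/(39+61) = 0.3900

0.3900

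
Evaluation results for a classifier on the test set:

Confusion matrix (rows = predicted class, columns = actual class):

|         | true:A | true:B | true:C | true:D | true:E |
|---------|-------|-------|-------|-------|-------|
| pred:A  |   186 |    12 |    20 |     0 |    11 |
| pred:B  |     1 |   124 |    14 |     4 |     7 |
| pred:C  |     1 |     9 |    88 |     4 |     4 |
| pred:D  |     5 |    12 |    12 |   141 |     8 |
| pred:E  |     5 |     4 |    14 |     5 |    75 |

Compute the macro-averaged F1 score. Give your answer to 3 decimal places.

0.786

Per-class F1 score (2·TP/(2·TP+FP+FN)):
  A: TP=186, FP=12+20+0+11=43, FN=1+1+5+5=12 → 372/427 = 0.8712
  B: TP=124, FP=1+14+4+7=26, FN=12+9+12+4=37 → 248/311 = 0.7974
  C: TP=88, FP=1+9+4+4=18, FN=20+14+12+14=60 → 176/254 = 0.6929
  D: TP=141, FP=5+12+12+8=37, FN=0+4+4+5=13 → 282/332 = 0.8494
  E: TP=75, FP=5+4+14+5=28, FN=11+7+4+8=30 → 150/208 = 0.7212
Macro-F1 score = mean = (0.8712 + 0.7974 + 0.6929 + 0.8494 + 0.7212) / 5 = 0.786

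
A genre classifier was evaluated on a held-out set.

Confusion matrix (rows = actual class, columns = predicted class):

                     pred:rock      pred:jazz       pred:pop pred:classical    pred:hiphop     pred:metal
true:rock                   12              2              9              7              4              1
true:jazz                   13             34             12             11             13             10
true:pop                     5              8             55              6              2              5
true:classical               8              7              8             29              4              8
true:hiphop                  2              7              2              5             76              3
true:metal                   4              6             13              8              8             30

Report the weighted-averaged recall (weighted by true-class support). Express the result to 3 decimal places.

0.540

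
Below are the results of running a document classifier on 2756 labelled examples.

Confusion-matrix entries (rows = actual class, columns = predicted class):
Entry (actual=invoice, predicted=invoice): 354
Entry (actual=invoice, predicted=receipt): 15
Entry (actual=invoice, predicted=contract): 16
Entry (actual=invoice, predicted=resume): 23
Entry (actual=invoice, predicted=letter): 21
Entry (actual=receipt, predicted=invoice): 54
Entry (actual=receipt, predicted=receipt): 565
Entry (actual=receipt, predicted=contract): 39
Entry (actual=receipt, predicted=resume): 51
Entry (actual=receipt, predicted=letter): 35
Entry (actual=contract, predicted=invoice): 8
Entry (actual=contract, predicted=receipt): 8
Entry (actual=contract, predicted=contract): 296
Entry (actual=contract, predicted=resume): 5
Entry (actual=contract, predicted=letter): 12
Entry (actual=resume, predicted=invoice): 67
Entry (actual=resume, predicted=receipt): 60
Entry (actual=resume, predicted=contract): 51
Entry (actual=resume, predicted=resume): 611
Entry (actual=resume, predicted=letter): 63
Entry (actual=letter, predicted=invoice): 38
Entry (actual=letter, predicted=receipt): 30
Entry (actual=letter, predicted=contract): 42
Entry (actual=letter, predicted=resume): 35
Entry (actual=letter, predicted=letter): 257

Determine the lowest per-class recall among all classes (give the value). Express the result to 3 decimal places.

0.639

Per-class recall (TP/(TP+FN)):
  invoice: TP=354, FN=15+16+23+21=75 → 354/429 = 0.8252
  receipt: TP=565, FN=54+39+51+35=179 → 565/744 = 0.7594
  contract: TP=296, FN=8+8+5+12=33 → 296/329 = 0.8997
  resume: TP=611, FN=67+60+51+63=241 → 611/852 = 0.7171
  letter: TP=257, FN=38+30+42+35=145 → 257/402 = 0.6393
Lowest is class 'letter' with recall = 0.639.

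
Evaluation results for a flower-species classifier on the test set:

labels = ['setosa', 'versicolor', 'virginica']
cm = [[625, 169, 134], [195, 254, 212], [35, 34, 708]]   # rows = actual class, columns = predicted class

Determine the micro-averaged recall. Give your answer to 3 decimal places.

Micro-averaging pools counts across classes: ΣTP=1587, ΣFP=779, ΣFN=779.
Micro-recall = TP/(TP+FN) on pooled counts = 0.671 (equals overall accuracy in single-label multiclass).

0.671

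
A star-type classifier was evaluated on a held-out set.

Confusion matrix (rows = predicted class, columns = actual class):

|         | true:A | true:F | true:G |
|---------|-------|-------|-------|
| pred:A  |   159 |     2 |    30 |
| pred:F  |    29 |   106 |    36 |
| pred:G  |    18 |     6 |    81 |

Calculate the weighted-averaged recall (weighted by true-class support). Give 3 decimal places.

Per-class recall (TP/(TP+FN)):
  A: TP=159, FN=29+18=47 → 159/206 = 0.7718
  F: TP=106, FN=2+6=8 → 106/114 = 0.9298
  G: TP=81, FN=30+36=66 → 81/147 = 0.5510
Weighted-recall = Σ (supportᵢ/N)·recallᵢ with N=467: (206/467)·0.7718 + (114/467)·0.9298 + (147/467)·0.5510 = 0.741

0.741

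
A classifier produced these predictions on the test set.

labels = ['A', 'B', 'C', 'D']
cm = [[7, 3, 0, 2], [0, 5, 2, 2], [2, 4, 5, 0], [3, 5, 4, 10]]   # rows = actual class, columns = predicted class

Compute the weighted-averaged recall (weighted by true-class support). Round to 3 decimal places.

Per-class recall (TP/(TP+FN)):
  A: TP=7, FN=3+0+2=5 → 7/12 = 0.5833
  B: TP=5, FN=0+2+2=4 → 5/9 = 0.5556
  C: TP=5, FN=2+4+0=6 → 5/11 = 0.4545
  D: TP=10, FN=3+5+4=12 → 10/22 = 0.4545
Weighted-recall = Σ (supportᵢ/N)·recallᵢ with N=54: (12/54)·0.5833 + (9/54)·0.5556 + (11/54)·0.4545 + (22/54)·0.4545 = 0.500

0.500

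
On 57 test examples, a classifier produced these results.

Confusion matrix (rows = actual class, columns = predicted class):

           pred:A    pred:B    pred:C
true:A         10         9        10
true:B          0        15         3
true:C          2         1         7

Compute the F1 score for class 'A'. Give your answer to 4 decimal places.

0.4878

F1 score = 2·TP/(2·TP+FP+FN).
A: TP=10, FP=0+2=2, FN=9+10=19 → 20/41 = 0.48780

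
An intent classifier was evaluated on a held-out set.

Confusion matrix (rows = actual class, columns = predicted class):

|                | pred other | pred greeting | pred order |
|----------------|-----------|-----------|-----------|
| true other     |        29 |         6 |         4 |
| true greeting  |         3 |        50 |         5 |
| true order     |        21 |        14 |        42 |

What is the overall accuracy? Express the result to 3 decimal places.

0.695

Accuracy = trace / total = (29+50+42=121) / 174 = 121/174 = 0.695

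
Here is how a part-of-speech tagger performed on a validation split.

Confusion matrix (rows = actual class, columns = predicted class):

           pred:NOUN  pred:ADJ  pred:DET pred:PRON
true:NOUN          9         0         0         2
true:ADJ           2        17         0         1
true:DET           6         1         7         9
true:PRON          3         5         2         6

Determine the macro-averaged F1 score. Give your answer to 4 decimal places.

0.5404

Per-class F1 score (2·TP/(2·TP+FP+FN)):
  NOUN: TP=9, FP=2+6+3=11, FN=0+0+2=2 → 18/31 = 0.58065
  ADJ: TP=17, FP=0+1+5=6, FN=2+0+1=3 → 34/43 = 0.79070
  DET: TP=7, FP=0+0+2=2, FN=6+1+9=16 → 14/32 = 0.43750
  PRON: TP=6, FP=2+1+9=12, FN=3+5+2=10 → 12/34 = 0.35294
Macro-F1 score = mean = (0.58065 + 0.79070 + 0.43750 + 0.35294) / 4 = 0.5404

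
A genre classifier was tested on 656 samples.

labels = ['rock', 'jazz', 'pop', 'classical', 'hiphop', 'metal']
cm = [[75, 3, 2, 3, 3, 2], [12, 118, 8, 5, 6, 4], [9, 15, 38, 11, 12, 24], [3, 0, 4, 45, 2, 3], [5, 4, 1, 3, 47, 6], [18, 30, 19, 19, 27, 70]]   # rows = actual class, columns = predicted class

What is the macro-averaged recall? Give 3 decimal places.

0.643

Per-class recall (TP/(TP+FN)):
  rock: TP=75, FN=3+2+3+3+2=13 → 75/88 = 0.8523
  jazz: TP=118, FN=12+8+5+6+4=35 → 118/153 = 0.7712
  pop: TP=38, FN=9+15+11+12+24=71 → 38/109 = 0.3486
  classical: TP=45, FN=3+0+4+2+3=12 → 45/57 = 0.7895
  hiphop: TP=47, FN=5+4+1+3+6=19 → 47/66 = 0.7121
  metal: TP=70, FN=18+30+19+19+27=113 → 70/183 = 0.3825
Macro-recall = mean = (0.8523 + 0.7712 + 0.3486 + 0.7895 + 0.7121 + 0.3825) / 6 = 0.643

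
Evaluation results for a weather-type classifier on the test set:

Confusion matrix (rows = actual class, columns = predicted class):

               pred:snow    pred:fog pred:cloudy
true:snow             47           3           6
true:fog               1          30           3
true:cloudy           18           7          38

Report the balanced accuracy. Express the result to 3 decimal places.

Balanced accuracy = mean of per-class recall.
  snow: recall = 47/56 = 0.8393
  fog: recall = 30/34 = 0.8824
  cloudy: recall = 38/63 = 0.6032
Mean = (0.8393 + 0.8824 + 0.6032) / 3 = 0.775

0.775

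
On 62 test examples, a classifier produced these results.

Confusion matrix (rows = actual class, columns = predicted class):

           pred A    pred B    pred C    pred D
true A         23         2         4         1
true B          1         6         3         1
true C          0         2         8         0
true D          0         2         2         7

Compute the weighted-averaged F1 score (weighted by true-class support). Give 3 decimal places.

0.725

Per-class F1 score (2·TP/(2·TP+FP+FN)):
  A: TP=23, FP=1+0+0=1, FN=2+4+1=7 → 46/54 = 0.8519
  B: TP=6, FP=2+2+2=6, FN=1+3+1=5 → 12/23 = 0.5217
  C: TP=8, FP=4+3+2=9, FN=0+2+0=2 → 16/27 = 0.5926
  D: TP=7, FP=1+1+0=2, FN=0+2+2=4 → 14/20 = 0.7000
Weighted-F1 score = Σ (supportᵢ/N)·F1 scoreᵢ with N=62: (30/62)·0.8519 + (11/62)·0.5217 + (10/62)·0.5926 + (11/62)·0.7000 = 0.725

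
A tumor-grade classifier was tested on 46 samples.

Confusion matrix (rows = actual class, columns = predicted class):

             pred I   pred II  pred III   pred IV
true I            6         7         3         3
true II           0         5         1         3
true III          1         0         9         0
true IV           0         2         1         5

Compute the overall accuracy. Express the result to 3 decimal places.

0.543

Accuracy = trace / total = (6+5+9+5=25) / 46 = 25/46 = 0.543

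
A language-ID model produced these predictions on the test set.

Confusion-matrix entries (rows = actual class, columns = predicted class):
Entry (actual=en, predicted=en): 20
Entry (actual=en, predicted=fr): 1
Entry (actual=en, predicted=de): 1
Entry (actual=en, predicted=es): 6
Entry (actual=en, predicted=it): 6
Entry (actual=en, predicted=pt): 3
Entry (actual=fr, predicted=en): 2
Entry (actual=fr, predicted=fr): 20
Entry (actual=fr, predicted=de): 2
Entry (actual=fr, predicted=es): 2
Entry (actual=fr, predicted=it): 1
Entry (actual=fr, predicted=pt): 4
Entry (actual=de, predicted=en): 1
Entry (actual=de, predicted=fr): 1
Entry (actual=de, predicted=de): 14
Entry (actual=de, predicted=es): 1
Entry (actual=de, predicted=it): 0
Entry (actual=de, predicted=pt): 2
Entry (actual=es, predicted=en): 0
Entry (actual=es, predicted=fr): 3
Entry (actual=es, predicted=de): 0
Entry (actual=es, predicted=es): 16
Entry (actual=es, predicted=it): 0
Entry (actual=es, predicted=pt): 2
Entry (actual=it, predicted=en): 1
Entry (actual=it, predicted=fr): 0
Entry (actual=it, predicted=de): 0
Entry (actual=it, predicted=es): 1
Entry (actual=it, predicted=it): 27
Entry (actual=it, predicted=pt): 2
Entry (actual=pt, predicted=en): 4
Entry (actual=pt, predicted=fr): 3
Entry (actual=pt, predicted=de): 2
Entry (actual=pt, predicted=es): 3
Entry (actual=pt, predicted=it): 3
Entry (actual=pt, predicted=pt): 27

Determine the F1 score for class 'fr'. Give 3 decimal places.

Treat 'fr' as positive and all other classes as negative.
F1 score = 2·TP/(2·TP+FP+FN).
fr: TP=20, FP=1+1+3+0+3=8, FN=2+2+2+1+4=11 → 40/59 = 0.6780

0.678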